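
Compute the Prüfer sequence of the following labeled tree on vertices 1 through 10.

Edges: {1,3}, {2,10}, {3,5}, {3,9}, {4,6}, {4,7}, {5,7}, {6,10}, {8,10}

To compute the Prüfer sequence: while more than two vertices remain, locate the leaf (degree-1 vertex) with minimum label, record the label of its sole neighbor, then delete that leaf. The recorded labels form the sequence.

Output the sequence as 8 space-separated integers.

Step 1: leaves = {1,2,8,9}. Remove smallest leaf 1, emit neighbor 3.
Step 2: leaves = {2,8,9}. Remove smallest leaf 2, emit neighbor 10.
Step 3: leaves = {8,9}. Remove smallest leaf 8, emit neighbor 10.
Step 4: leaves = {9,10}. Remove smallest leaf 9, emit neighbor 3.
Step 5: leaves = {3,10}. Remove smallest leaf 3, emit neighbor 5.
Step 6: leaves = {5,10}. Remove smallest leaf 5, emit neighbor 7.
Step 7: leaves = {7,10}. Remove smallest leaf 7, emit neighbor 4.
Step 8: leaves = {4,10}. Remove smallest leaf 4, emit neighbor 6.
Done: 2 vertices remain (6, 10). Sequence = [3 10 10 3 5 7 4 6]

Answer: 3 10 10 3 5 7 4 6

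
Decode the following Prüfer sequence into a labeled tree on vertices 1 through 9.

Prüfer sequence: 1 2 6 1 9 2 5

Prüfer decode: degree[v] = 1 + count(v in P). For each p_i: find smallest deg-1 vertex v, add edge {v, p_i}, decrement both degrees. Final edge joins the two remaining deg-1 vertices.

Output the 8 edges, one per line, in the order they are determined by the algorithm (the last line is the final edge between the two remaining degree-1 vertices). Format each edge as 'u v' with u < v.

Initial degrees: {1:3, 2:3, 3:1, 4:1, 5:2, 6:2, 7:1, 8:1, 9:2}
Step 1: smallest deg-1 vertex = 3, p_1 = 1. Add edge {1,3}. Now deg[3]=0, deg[1]=2.
Step 2: smallest deg-1 vertex = 4, p_2 = 2. Add edge {2,4}. Now deg[4]=0, deg[2]=2.
Step 3: smallest deg-1 vertex = 7, p_3 = 6. Add edge {6,7}. Now deg[7]=0, deg[6]=1.
Step 4: smallest deg-1 vertex = 6, p_4 = 1. Add edge {1,6}. Now deg[6]=0, deg[1]=1.
Step 5: smallest deg-1 vertex = 1, p_5 = 9. Add edge {1,9}. Now deg[1]=0, deg[9]=1.
Step 6: smallest deg-1 vertex = 8, p_6 = 2. Add edge {2,8}. Now deg[8]=0, deg[2]=1.
Step 7: smallest deg-1 vertex = 2, p_7 = 5. Add edge {2,5}. Now deg[2]=0, deg[5]=1.
Final: two remaining deg-1 vertices are 5, 9. Add edge {5,9}.

Answer: 1 3
2 4
6 7
1 6
1 9
2 8
2 5
5 9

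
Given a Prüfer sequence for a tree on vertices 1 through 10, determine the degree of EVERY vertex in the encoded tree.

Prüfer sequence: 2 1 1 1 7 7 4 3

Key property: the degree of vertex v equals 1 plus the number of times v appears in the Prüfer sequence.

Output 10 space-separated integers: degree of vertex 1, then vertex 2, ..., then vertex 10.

p_1 = 2: count[2] becomes 1
p_2 = 1: count[1] becomes 1
p_3 = 1: count[1] becomes 2
p_4 = 1: count[1] becomes 3
p_5 = 7: count[7] becomes 1
p_6 = 7: count[7] becomes 2
p_7 = 4: count[4] becomes 1
p_8 = 3: count[3] becomes 1
Degrees (1 + count): deg[1]=1+3=4, deg[2]=1+1=2, deg[3]=1+1=2, deg[4]=1+1=2, deg[5]=1+0=1, deg[6]=1+0=1, deg[7]=1+2=3, deg[8]=1+0=1, deg[9]=1+0=1, deg[10]=1+0=1

Answer: 4 2 2 2 1 1 3 1 1 1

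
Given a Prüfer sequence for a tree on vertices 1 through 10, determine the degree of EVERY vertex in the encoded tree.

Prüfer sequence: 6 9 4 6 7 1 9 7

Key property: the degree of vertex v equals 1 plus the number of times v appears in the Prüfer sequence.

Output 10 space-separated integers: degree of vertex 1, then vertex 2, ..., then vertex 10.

p_1 = 6: count[6] becomes 1
p_2 = 9: count[9] becomes 1
p_3 = 4: count[4] becomes 1
p_4 = 6: count[6] becomes 2
p_5 = 7: count[7] becomes 1
p_6 = 1: count[1] becomes 1
p_7 = 9: count[9] becomes 2
p_8 = 7: count[7] becomes 2
Degrees (1 + count): deg[1]=1+1=2, deg[2]=1+0=1, deg[3]=1+0=1, deg[4]=1+1=2, deg[5]=1+0=1, deg[6]=1+2=3, deg[7]=1+2=3, deg[8]=1+0=1, deg[9]=1+2=3, deg[10]=1+0=1

Answer: 2 1 1 2 1 3 3 1 3 1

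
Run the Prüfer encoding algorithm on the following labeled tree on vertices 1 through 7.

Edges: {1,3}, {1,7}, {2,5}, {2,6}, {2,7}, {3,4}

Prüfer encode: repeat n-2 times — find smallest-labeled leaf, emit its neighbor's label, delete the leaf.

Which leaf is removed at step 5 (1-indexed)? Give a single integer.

Step 1: current leaves = {4,5,6}. Remove leaf 4 (neighbor: 3).
Step 2: current leaves = {3,5,6}. Remove leaf 3 (neighbor: 1).
Step 3: current leaves = {1,5,6}. Remove leaf 1 (neighbor: 7).
Step 4: current leaves = {5,6,7}. Remove leaf 5 (neighbor: 2).
Step 5: current leaves = {6,7}. Remove leaf 6 (neighbor: 2).

Answer: 6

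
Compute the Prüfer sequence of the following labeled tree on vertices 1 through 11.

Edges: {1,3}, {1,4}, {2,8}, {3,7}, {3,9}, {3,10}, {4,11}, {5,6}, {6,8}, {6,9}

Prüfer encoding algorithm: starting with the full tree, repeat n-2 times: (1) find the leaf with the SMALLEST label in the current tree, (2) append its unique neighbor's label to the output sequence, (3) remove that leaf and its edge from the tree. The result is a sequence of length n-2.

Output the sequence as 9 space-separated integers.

Step 1: leaves = {2,5,7,10,11}. Remove smallest leaf 2, emit neighbor 8.
Step 2: leaves = {5,7,8,10,11}. Remove smallest leaf 5, emit neighbor 6.
Step 3: leaves = {7,8,10,11}. Remove smallest leaf 7, emit neighbor 3.
Step 4: leaves = {8,10,11}. Remove smallest leaf 8, emit neighbor 6.
Step 5: leaves = {6,10,11}. Remove smallest leaf 6, emit neighbor 9.
Step 6: leaves = {9,10,11}. Remove smallest leaf 9, emit neighbor 3.
Step 7: leaves = {10,11}. Remove smallest leaf 10, emit neighbor 3.
Step 8: leaves = {3,11}. Remove smallest leaf 3, emit neighbor 1.
Step 9: leaves = {1,11}. Remove smallest leaf 1, emit neighbor 4.
Done: 2 vertices remain (4, 11). Sequence = [8 6 3 6 9 3 3 1 4]

Answer: 8 6 3 6 9 3 3 1 4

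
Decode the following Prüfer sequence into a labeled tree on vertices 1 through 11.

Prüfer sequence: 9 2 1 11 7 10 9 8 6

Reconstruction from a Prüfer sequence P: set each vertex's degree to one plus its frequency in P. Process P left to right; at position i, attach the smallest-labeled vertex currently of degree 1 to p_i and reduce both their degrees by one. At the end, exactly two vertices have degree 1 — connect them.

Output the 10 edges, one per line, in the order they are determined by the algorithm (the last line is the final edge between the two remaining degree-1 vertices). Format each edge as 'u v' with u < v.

Initial degrees: {1:2, 2:2, 3:1, 4:1, 5:1, 6:2, 7:2, 8:2, 9:3, 10:2, 11:2}
Step 1: smallest deg-1 vertex = 3, p_1 = 9. Add edge {3,9}. Now deg[3]=0, deg[9]=2.
Step 2: smallest deg-1 vertex = 4, p_2 = 2. Add edge {2,4}. Now deg[4]=0, deg[2]=1.
Step 3: smallest deg-1 vertex = 2, p_3 = 1. Add edge {1,2}. Now deg[2]=0, deg[1]=1.
Step 4: smallest deg-1 vertex = 1, p_4 = 11. Add edge {1,11}. Now deg[1]=0, deg[11]=1.
Step 5: smallest deg-1 vertex = 5, p_5 = 7. Add edge {5,7}. Now deg[5]=0, deg[7]=1.
Step 6: smallest deg-1 vertex = 7, p_6 = 10. Add edge {7,10}. Now deg[7]=0, deg[10]=1.
Step 7: smallest deg-1 vertex = 10, p_7 = 9. Add edge {9,10}. Now deg[10]=0, deg[9]=1.
Step 8: smallest deg-1 vertex = 9, p_8 = 8. Add edge {8,9}. Now deg[9]=0, deg[8]=1.
Step 9: smallest deg-1 vertex = 8, p_9 = 6. Add edge {6,8}. Now deg[8]=0, deg[6]=1.
Final: two remaining deg-1 vertices are 6, 11. Add edge {6,11}.

Answer: 3 9
2 4
1 2
1 11
5 7
7 10
9 10
8 9
6 8
6 11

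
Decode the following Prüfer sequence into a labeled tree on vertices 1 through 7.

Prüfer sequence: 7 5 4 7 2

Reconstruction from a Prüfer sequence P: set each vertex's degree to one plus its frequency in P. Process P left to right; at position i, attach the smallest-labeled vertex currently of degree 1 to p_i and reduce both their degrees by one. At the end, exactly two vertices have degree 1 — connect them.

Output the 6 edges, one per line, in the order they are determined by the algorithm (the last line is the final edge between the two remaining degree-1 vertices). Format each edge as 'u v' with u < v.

Initial degrees: {1:1, 2:2, 3:1, 4:2, 5:2, 6:1, 7:3}
Step 1: smallest deg-1 vertex = 1, p_1 = 7. Add edge {1,7}. Now deg[1]=0, deg[7]=2.
Step 2: smallest deg-1 vertex = 3, p_2 = 5. Add edge {3,5}. Now deg[3]=0, deg[5]=1.
Step 3: smallest deg-1 vertex = 5, p_3 = 4. Add edge {4,5}. Now deg[5]=0, deg[4]=1.
Step 4: smallest deg-1 vertex = 4, p_4 = 7. Add edge {4,7}. Now deg[4]=0, deg[7]=1.
Step 5: smallest deg-1 vertex = 6, p_5 = 2. Add edge {2,6}. Now deg[6]=0, deg[2]=1.
Final: two remaining deg-1 vertices are 2, 7. Add edge {2,7}.

Answer: 1 7
3 5
4 5
4 7
2 6
2 7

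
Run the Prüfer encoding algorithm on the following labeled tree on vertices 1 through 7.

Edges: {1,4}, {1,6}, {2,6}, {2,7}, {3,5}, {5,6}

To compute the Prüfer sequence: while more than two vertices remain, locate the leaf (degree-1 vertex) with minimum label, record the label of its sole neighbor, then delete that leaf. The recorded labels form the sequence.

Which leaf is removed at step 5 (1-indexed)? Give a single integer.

Step 1: current leaves = {3,4,7}. Remove leaf 3 (neighbor: 5).
Step 2: current leaves = {4,5,7}. Remove leaf 4 (neighbor: 1).
Step 3: current leaves = {1,5,7}. Remove leaf 1 (neighbor: 6).
Step 4: current leaves = {5,7}. Remove leaf 5 (neighbor: 6).
Step 5: current leaves = {6,7}. Remove leaf 6 (neighbor: 2).

Answer: 6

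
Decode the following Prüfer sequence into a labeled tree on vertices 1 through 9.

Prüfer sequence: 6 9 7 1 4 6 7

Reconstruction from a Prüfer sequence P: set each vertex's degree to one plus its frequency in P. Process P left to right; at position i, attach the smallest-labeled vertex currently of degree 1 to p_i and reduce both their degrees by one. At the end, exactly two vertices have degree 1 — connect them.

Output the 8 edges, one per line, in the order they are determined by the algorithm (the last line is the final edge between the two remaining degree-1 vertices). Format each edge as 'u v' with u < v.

Initial degrees: {1:2, 2:1, 3:1, 4:2, 5:1, 6:3, 7:3, 8:1, 9:2}
Step 1: smallest deg-1 vertex = 2, p_1 = 6. Add edge {2,6}. Now deg[2]=0, deg[6]=2.
Step 2: smallest deg-1 vertex = 3, p_2 = 9. Add edge {3,9}. Now deg[3]=0, deg[9]=1.
Step 3: smallest deg-1 vertex = 5, p_3 = 7. Add edge {5,7}. Now deg[5]=0, deg[7]=2.
Step 4: smallest deg-1 vertex = 8, p_4 = 1. Add edge {1,8}. Now deg[8]=0, deg[1]=1.
Step 5: smallest deg-1 vertex = 1, p_5 = 4. Add edge {1,4}. Now deg[1]=0, deg[4]=1.
Step 6: smallest deg-1 vertex = 4, p_6 = 6. Add edge {4,6}. Now deg[4]=0, deg[6]=1.
Step 7: smallest deg-1 vertex = 6, p_7 = 7. Add edge {6,7}. Now deg[6]=0, deg[7]=1.
Final: two remaining deg-1 vertices are 7, 9. Add edge {7,9}.

Answer: 2 6
3 9
5 7
1 8
1 4
4 6
6 7
7 9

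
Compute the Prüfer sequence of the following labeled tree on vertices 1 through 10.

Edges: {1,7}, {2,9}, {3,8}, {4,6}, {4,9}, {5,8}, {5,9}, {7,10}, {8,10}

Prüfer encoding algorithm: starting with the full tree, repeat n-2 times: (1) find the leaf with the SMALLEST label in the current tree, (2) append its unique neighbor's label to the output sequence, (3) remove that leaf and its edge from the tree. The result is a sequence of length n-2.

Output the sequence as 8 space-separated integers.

Step 1: leaves = {1,2,3,6}. Remove smallest leaf 1, emit neighbor 7.
Step 2: leaves = {2,3,6,7}. Remove smallest leaf 2, emit neighbor 9.
Step 3: leaves = {3,6,7}. Remove smallest leaf 3, emit neighbor 8.
Step 4: leaves = {6,7}. Remove smallest leaf 6, emit neighbor 4.
Step 5: leaves = {4,7}. Remove smallest leaf 4, emit neighbor 9.
Step 6: leaves = {7,9}. Remove smallest leaf 7, emit neighbor 10.
Step 7: leaves = {9,10}. Remove smallest leaf 9, emit neighbor 5.
Step 8: leaves = {5,10}. Remove smallest leaf 5, emit neighbor 8.
Done: 2 vertices remain (8, 10). Sequence = [7 9 8 4 9 10 5 8]

Answer: 7 9 8 4 9 10 5 8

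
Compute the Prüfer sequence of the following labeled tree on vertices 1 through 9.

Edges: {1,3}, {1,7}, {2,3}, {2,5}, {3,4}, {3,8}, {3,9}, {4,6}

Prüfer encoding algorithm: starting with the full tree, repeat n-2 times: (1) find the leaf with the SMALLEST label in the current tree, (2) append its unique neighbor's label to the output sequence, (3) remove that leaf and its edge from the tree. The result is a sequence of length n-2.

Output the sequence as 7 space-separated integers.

Step 1: leaves = {5,6,7,8,9}. Remove smallest leaf 5, emit neighbor 2.
Step 2: leaves = {2,6,7,8,9}. Remove smallest leaf 2, emit neighbor 3.
Step 3: leaves = {6,7,8,9}. Remove smallest leaf 6, emit neighbor 4.
Step 4: leaves = {4,7,8,9}. Remove smallest leaf 4, emit neighbor 3.
Step 5: leaves = {7,8,9}. Remove smallest leaf 7, emit neighbor 1.
Step 6: leaves = {1,8,9}. Remove smallest leaf 1, emit neighbor 3.
Step 7: leaves = {8,9}. Remove smallest leaf 8, emit neighbor 3.
Done: 2 vertices remain (3, 9). Sequence = [2 3 4 3 1 3 3]

Answer: 2 3 4 3 1 3 3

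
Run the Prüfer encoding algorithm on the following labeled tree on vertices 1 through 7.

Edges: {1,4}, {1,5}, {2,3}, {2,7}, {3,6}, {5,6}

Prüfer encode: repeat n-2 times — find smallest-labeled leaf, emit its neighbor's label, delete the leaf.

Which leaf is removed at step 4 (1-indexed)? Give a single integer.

Answer: 6

Derivation:
Step 1: current leaves = {4,7}. Remove leaf 4 (neighbor: 1).
Step 2: current leaves = {1,7}. Remove leaf 1 (neighbor: 5).
Step 3: current leaves = {5,7}. Remove leaf 5 (neighbor: 6).
Step 4: current leaves = {6,7}. Remove leaf 6 (neighbor: 3).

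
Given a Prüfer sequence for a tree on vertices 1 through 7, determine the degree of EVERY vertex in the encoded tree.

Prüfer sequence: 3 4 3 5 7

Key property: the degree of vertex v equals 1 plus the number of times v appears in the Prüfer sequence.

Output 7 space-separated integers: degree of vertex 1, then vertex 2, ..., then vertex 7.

Answer: 1 1 3 2 2 1 2

Derivation:
p_1 = 3: count[3] becomes 1
p_2 = 4: count[4] becomes 1
p_3 = 3: count[3] becomes 2
p_4 = 5: count[5] becomes 1
p_5 = 7: count[7] becomes 1
Degrees (1 + count): deg[1]=1+0=1, deg[2]=1+0=1, deg[3]=1+2=3, deg[4]=1+1=2, deg[5]=1+1=2, deg[6]=1+0=1, deg[7]=1+1=2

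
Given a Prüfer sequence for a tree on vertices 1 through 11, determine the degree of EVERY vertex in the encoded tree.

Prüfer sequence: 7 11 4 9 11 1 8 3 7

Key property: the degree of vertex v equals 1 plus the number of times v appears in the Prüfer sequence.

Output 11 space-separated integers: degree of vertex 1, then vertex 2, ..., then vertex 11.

p_1 = 7: count[7] becomes 1
p_2 = 11: count[11] becomes 1
p_3 = 4: count[4] becomes 1
p_4 = 9: count[9] becomes 1
p_5 = 11: count[11] becomes 2
p_6 = 1: count[1] becomes 1
p_7 = 8: count[8] becomes 1
p_8 = 3: count[3] becomes 1
p_9 = 7: count[7] becomes 2
Degrees (1 + count): deg[1]=1+1=2, deg[2]=1+0=1, deg[3]=1+1=2, deg[4]=1+1=2, deg[5]=1+0=1, deg[6]=1+0=1, deg[7]=1+2=3, deg[8]=1+1=2, deg[9]=1+1=2, deg[10]=1+0=1, deg[11]=1+2=3

Answer: 2 1 2 2 1 1 3 2 2 1 3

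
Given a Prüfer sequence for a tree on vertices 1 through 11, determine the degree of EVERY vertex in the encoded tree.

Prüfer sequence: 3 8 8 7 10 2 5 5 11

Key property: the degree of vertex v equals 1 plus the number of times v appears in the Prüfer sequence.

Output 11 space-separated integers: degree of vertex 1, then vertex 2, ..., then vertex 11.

p_1 = 3: count[3] becomes 1
p_2 = 8: count[8] becomes 1
p_3 = 8: count[8] becomes 2
p_4 = 7: count[7] becomes 1
p_5 = 10: count[10] becomes 1
p_6 = 2: count[2] becomes 1
p_7 = 5: count[5] becomes 1
p_8 = 5: count[5] becomes 2
p_9 = 11: count[11] becomes 1
Degrees (1 + count): deg[1]=1+0=1, deg[2]=1+1=2, deg[3]=1+1=2, deg[4]=1+0=1, deg[5]=1+2=3, deg[6]=1+0=1, deg[7]=1+1=2, deg[8]=1+2=3, deg[9]=1+0=1, deg[10]=1+1=2, deg[11]=1+1=2

Answer: 1 2 2 1 3 1 2 3 1 2 2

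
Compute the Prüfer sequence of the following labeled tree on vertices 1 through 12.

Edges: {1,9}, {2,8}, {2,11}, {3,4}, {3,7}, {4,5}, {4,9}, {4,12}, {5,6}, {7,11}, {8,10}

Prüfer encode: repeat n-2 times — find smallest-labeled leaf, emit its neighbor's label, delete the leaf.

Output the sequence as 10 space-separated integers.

Step 1: leaves = {1,6,10,12}. Remove smallest leaf 1, emit neighbor 9.
Step 2: leaves = {6,9,10,12}. Remove smallest leaf 6, emit neighbor 5.
Step 3: leaves = {5,9,10,12}. Remove smallest leaf 5, emit neighbor 4.
Step 4: leaves = {9,10,12}. Remove smallest leaf 9, emit neighbor 4.
Step 5: leaves = {10,12}. Remove smallest leaf 10, emit neighbor 8.
Step 6: leaves = {8,12}. Remove smallest leaf 8, emit neighbor 2.
Step 7: leaves = {2,12}. Remove smallest leaf 2, emit neighbor 11.
Step 8: leaves = {11,12}. Remove smallest leaf 11, emit neighbor 7.
Step 9: leaves = {7,12}. Remove smallest leaf 7, emit neighbor 3.
Step 10: leaves = {3,12}. Remove smallest leaf 3, emit neighbor 4.
Done: 2 vertices remain (4, 12). Sequence = [9 5 4 4 8 2 11 7 3 4]

Answer: 9 5 4 4 8 2 11 7 3 4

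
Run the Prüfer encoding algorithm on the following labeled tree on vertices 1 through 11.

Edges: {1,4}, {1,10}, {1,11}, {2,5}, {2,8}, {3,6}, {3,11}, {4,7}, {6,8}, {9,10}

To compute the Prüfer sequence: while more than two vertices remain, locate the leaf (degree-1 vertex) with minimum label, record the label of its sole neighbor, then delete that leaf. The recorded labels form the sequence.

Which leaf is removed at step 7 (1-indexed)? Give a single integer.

Step 1: current leaves = {5,7,9}. Remove leaf 5 (neighbor: 2).
Step 2: current leaves = {2,7,9}. Remove leaf 2 (neighbor: 8).
Step 3: current leaves = {7,8,9}. Remove leaf 7 (neighbor: 4).
Step 4: current leaves = {4,8,9}. Remove leaf 4 (neighbor: 1).
Step 5: current leaves = {8,9}. Remove leaf 8 (neighbor: 6).
Step 6: current leaves = {6,9}. Remove leaf 6 (neighbor: 3).
Step 7: current leaves = {3,9}. Remove leaf 3 (neighbor: 11).

Answer: 3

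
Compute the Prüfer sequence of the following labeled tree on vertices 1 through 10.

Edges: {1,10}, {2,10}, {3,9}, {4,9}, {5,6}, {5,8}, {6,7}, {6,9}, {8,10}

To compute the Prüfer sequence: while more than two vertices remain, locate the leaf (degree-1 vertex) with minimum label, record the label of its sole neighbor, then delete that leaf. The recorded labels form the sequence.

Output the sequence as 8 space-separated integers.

Answer: 10 10 9 9 6 6 5 8

Derivation:
Step 1: leaves = {1,2,3,4,7}. Remove smallest leaf 1, emit neighbor 10.
Step 2: leaves = {2,3,4,7}. Remove smallest leaf 2, emit neighbor 10.
Step 3: leaves = {3,4,7,10}. Remove smallest leaf 3, emit neighbor 9.
Step 4: leaves = {4,7,10}. Remove smallest leaf 4, emit neighbor 9.
Step 5: leaves = {7,9,10}. Remove smallest leaf 7, emit neighbor 6.
Step 6: leaves = {9,10}. Remove smallest leaf 9, emit neighbor 6.
Step 7: leaves = {6,10}. Remove smallest leaf 6, emit neighbor 5.
Step 8: leaves = {5,10}. Remove smallest leaf 5, emit neighbor 8.
Done: 2 vertices remain (8, 10). Sequence = [10 10 9 9 6 6 5 8]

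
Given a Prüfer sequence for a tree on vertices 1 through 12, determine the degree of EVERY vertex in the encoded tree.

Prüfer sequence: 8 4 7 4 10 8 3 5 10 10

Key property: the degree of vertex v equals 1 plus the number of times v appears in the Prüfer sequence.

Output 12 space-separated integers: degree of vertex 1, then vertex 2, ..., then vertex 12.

p_1 = 8: count[8] becomes 1
p_2 = 4: count[4] becomes 1
p_3 = 7: count[7] becomes 1
p_4 = 4: count[4] becomes 2
p_5 = 10: count[10] becomes 1
p_6 = 8: count[8] becomes 2
p_7 = 3: count[3] becomes 1
p_8 = 5: count[5] becomes 1
p_9 = 10: count[10] becomes 2
p_10 = 10: count[10] becomes 3
Degrees (1 + count): deg[1]=1+0=1, deg[2]=1+0=1, deg[3]=1+1=2, deg[4]=1+2=3, deg[5]=1+1=2, deg[6]=1+0=1, deg[7]=1+1=2, deg[8]=1+2=3, deg[9]=1+0=1, deg[10]=1+3=4, deg[11]=1+0=1, deg[12]=1+0=1

Answer: 1 1 2 3 2 1 2 3 1 4 1 1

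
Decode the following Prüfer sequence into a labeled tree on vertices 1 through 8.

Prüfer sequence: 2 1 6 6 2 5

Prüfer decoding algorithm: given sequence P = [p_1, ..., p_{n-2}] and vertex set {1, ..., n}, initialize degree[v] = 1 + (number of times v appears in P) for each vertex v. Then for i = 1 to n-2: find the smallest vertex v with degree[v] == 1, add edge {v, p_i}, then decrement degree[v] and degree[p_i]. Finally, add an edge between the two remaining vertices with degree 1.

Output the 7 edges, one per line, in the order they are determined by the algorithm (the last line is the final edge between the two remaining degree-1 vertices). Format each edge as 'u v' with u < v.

Answer: 2 3
1 4
1 6
6 7
2 6
2 5
5 8

Derivation:
Initial degrees: {1:2, 2:3, 3:1, 4:1, 5:2, 6:3, 7:1, 8:1}
Step 1: smallest deg-1 vertex = 3, p_1 = 2. Add edge {2,3}. Now deg[3]=0, deg[2]=2.
Step 2: smallest deg-1 vertex = 4, p_2 = 1. Add edge {1,4}. Now deg[4]=0, deg[1]=1.
Step 3: smallest deg-1 vertex = 1, p_3 = 6. Add edge {1,6}. Now deg[1]=0, deg[6]=2.
Step 4: smallest deg-1 vertex = 7, p_4 = 6. Add edge {6,7}. Now deg[7]=0, deg[6]=1.
Step 5: smallest deg-1 vertex = 6, p_5 = 2. Add edge {2,6}. Now deg[6]=0, deg[2]=1.
Step 6: smallest deg-1 vertex = 2, p_6 = 5. Add edge {2,5}. Now deg[2]=0, deg[5]=1.
Final: two remaining deg-1 vertices are 5, 8. Add edge {5,8}.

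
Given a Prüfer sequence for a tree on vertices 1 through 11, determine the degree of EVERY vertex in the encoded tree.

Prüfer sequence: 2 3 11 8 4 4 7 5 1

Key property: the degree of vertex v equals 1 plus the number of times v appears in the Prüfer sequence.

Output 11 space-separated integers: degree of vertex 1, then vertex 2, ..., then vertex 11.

p_1 = 2: count[2] becomes 1
p_2 = 3: count[3] becomes 1
p_3 = 11: count[11] becomes 1
p_4 = 8: count[8] becomes 1
p_5 = 4: count[4] becomes 1
p_6 = 4: count[4] becomes 2
p_7 = 7: count[7] becomes 1
p_8 = 5: count[5] becomes 1
p_9 = 1: count[1] becomes 1
Degrees (1 + count): deg[1]=1+1=2, deg[2]=1+1=2, deg[3]=1+1=2, deg[4]=1+2=3, deg[5]=1+1=2, deg[6]=1+0=1, deg[7]=1+1=2, deg[8]=1+1=2, deg[9]=1+0=1, deg[10]=1+0=1, deg[11]=1+1=2

Answer: 2 2 2 3 2 1 2 2 1 1 2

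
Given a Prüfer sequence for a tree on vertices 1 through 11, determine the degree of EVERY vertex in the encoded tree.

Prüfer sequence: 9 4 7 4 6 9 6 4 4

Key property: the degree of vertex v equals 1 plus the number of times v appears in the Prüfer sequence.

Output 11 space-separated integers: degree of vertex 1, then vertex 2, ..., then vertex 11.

p_1 = 9: count[9] becomes 1
p_2 = 4: count[4] becomes 1
p_3 = 7: count[7] becomes 1
p_4 = 4: count[4] becomes 2
p_5 = 6: count[6] becomes 1
p_6 = 9: count[9] becomes 2
p_7 = 6: count[6] becomes 2
p_8 = 4: count[4] becomes 3
p_9 = 4: count[4] becomes 4
Degrees (1 + count): deg[1]=1+0=1, deg[2]=1+0=1, deg[3]=1+0=1, deg[4]=1+4=5, deg[5]=1+0=1, deg[6]=1+2=3, deg[7]=1+1=2, deg[8]=1+0=1, deg[9]=1+2=3, deg[10]=1+0=1, deg[11]=1+0=1

Answer: 1 1 1 5 1 3 2 1 3 1 1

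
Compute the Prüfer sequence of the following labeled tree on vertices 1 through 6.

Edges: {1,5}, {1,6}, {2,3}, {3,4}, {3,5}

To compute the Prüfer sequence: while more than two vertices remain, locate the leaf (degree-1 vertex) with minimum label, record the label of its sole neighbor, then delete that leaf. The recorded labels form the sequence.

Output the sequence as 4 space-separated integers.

Step 1: leaves = {2,4,6}. Remove smallest leaf 2, emit neighbor 3.
Step 2: leaves = {4,6}. Remove smallest leaf 4, emit neighbor 3.
Step 3: leaves = {3,6}. Remove smallest leaf 3, emit neighbor 5.
Step 4: leaves = {5,6}. Remove smallest leaf 5, emit neighbor 1.
Done: 2 vertices remain (1, 6). Sequence = [3 3 5 1]

Answer: 3 3 5 1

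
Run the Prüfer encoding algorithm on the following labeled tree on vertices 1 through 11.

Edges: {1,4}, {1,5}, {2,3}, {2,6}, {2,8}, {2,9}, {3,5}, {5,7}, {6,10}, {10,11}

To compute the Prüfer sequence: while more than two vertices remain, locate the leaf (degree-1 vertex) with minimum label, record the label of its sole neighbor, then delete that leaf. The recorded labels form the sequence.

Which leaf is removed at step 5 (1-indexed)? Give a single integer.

Answer: 3

Derivation:
Step 1: current leaves = {4,7,8,9,11}. Remove leaf 4 (neighbor: 1).
Step 2: current leaves = {1,7,8,9,11}. Remove leaf 1 (neighbor: 5).
Step 3: current leaves = {7,8,9,11}. Remove leaf 7 (neighbor: 5).
Step 4: current leaves = {5,8,9,11}. Remove leaf 5 (neighbor: 3).
Step 5: current leaves = {3,8,9,11}. Remove leaf 3 (neighbor: 2).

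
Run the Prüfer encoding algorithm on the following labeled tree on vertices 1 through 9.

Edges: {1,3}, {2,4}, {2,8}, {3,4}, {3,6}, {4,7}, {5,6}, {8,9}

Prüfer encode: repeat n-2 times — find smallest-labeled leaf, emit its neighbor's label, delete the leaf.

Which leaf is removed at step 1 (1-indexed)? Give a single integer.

Step 1: current leaves = {1,5,7,9}. Remove leaf 1 (neighbor: 3).

Answer: 1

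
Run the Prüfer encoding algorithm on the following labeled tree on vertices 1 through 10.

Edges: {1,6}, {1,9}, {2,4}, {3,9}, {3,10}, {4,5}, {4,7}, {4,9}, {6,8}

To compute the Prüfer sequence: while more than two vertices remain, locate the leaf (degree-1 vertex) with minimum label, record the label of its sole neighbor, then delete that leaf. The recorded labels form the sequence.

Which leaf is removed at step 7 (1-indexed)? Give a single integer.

Step 1: current leaves = {2,5,7,8,10}. Remove leaf 2 (neighbor: 4).
Step 2: current leaves = {5,7,8,10}. Remove leaf 5 (neighbor: 4).
Step 3: current leaves = {7,8,10}. Remove leaf 7 (neighbor: 4).
Step 4: current leaves = {4,8,10}. Remove leaf 4 (neighbor: 9).
Step 5: current leaves = {8,10}. Remove leaf 8 (neighbor: 6).
Step 6: current leaves = {6,10}. Remove leaf 6 (neighbor: 1).
Step 7: current leaves = {1,10}. Remove leaf 1 (neighbor: 9).

Answer: 1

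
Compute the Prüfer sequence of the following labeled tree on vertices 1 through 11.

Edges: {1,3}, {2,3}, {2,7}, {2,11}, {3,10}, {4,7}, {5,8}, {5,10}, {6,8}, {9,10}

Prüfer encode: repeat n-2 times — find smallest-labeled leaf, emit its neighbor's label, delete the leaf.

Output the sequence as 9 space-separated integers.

Answer: 3 7 8 2 5 10 10 3 2

Derivation:
Step 1: leaves = {1,4,6,9,11}. Remove smallest leaf 1, emit neighbor 3.
Step 2: leaves = {4,6,9,11}. Remove smallest leaf 4, emit neighbor 7.
Step 3: leaves = {6,7,9,11}. Remove smallest leaf 6, emit neighbor 8.
Step 4: leaves = {7,8,9,11}. Remove smallest leaf 7, emit neighbor 2.
Step 5: leaves = {8,9,11}. Remove smallest leaf 8, emit neighbor 5.
Step 6: leaves = {5,9,11}. Remove smallest leaf 5, emit neighbor 10.
Step 7: leaves = {9,11}. Remove smallest leaf 9, emit neighbor 10.
Step 8: leaves = {10,11}. Remove smallest leaf 10, emit neighbor 3.
Step 9: leaves = {3,11}. Remove smallest leaf 3, emit neighbor 2.
Done: 2 vertices remain (2, 11). Sequence = [3 7 8 2 5 10 10 3 2]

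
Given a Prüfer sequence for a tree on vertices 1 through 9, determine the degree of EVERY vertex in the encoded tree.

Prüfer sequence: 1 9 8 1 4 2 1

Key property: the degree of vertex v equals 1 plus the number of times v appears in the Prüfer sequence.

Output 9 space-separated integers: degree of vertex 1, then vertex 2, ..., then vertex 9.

Answer: 4 2 1 2 1 1 1 2 2

Derivation:
p_1 = 1: count[1] becomes 1
p_2 = 9: count[9] becomes 1
p_3 = 8: count[8] becomes 1
p_4 = 1: count[1] becomes 2
p_5 = 4: count[4] becomes 1
p_6 = 2: count[2] becomes 1
p_7 = 1: count[1] becomes 3
Degrees (1 + count): deg[1]=1+3=4, deg[2]=1+1=2, deg[3]=1+0=1, deg[4]=1+1=2, deg[5]=1+0=1, deg[6]=1+0=1, deg[7]=1+0=1, deg[8]=1+1=2, deg[9]=1+1=2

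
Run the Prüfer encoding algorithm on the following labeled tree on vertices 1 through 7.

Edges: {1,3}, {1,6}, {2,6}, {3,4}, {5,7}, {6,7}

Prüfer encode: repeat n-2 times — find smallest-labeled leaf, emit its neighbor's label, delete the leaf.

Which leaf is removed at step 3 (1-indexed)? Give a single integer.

Step 1: current leaves = {2,4,5}. Remove leaf 2 (neighbor: 6).
Step 2: current leaves = {4,5}. Remove leaf 4 (neighbor: 3).
Step 3: current leaves = {3,5}. Remove leaf 3 (neighbor: 1).

Answer: 3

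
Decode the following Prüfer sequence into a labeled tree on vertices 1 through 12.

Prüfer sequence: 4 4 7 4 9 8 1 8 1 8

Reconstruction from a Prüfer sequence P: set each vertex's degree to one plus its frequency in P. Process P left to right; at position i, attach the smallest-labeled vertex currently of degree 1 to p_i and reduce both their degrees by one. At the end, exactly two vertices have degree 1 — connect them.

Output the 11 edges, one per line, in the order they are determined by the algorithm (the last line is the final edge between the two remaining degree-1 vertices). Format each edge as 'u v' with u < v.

Initial degrees: {1:3, 2:1, 3:1, 4:4, 5:1, 6:1, 7:2, 8:4, 9:2, 10:1, 11:1, 12:1}
Step 1: smallest deg-1 vertex = 2, p_1 = 4. Add edge {2,4}. Now deg[2]=0, deg[4]=3.
Step 2: smallest deg-1 vertex = 3, p_2 = 4. Add edge {3,4}. Now deg[3]=0, deg[4]=2.
Step 3: smallest deg-1 vertex = 5, p_3 = 7. Add edge {5,7}. Now deg[5]=0, deg[7]=1.
Step 4: smallest deg-1 vertex = 6, p_4 = 4. Add edge {4,6}. Now deg[6]=0, deg[4]=1.
Step 5: smallest deg-1 vertex = 4, p_5 = 9. Add edge {4,9}. Now deg[4]=0, deg[9]=1.
Step 6: smallest deg-1 vertex = 7, p_6 = 8. Add edge {7,8}. Now deg[7]=0, deg[8]=3.
Step 7: smallest deg-1 vertex = 9, p_7 = 1. Add edge {1,9}. Now deg[9]=0, deg[1]=2.
Step 8: smallest deg-1 vertex = 10, p_8 = 8. Add edge {8,10}. Now deg[10]=0, deg[8]=2.
Step 9: smallest deg-1 vertex = 11, p_9 = 1. Add edge {1,11}. Now deg[11]=0, deg[1]=1.
Step 10: smallest deg-1 vertex = 1, p_10 = 8. Add edge {1,8}. Now deg[1]=0, deg[8]=1.
Final: two remaining deg-1 vertices are 8, 12. Add edge {8,12}.

Answer: 2 4
3 4
5 7
4 6
4 9
7 8
1 9
8 10
1 11
1 8
8 12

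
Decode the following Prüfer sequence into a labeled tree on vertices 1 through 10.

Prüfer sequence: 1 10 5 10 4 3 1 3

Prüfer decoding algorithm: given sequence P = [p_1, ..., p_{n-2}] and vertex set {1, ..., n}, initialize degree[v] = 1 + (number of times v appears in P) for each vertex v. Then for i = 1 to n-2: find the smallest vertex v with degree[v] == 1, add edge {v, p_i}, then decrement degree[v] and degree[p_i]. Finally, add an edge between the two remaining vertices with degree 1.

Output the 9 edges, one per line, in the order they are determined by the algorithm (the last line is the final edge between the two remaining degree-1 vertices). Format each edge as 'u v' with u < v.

Initial degrees: {1:3, 2:1, 3:3, 4:2, 5:2, 6:1, 7:1, 8:1, 9:1, 10:3}
Step 1: smallest deg-1 vertex = 2, p_1 = 1. Add edge {1,2}. Now deg[2]=0, deg[1]=2.
Step 2: smallest deg-1 vertex = 6, p_2 = 10. Add edge {6,10}. Now deg[6]=0, deg[10]=2.
Step 3: smallest deg-1 vertex = 7, p_3 = 5. Add edge {5,7}. Now deg[7]=0, deg[5]=1.
Step 4: smallest deg-1 vertex = 5, p_4 = 10. Add edge {5,10}. Now deg[5]=0, deg[10]=1.
Step 5: smallest deg-1 vertex = 8, p_5 = 4. Add edge {4,8}. Now deg[8]=0, deg[4]=1.
Step 6: smallest deg-1 vertex = 4, p_6 = 3. Add edge {3,4}. Now deg[4]=0, deg[3]=2.
Step 7: smallest deg-1 vertex = 9, p_7 = 1. Add edge {1,9}. Now deg[9]=0, deg[1]=1.
Step 8: smallest deg-1 vertex = 1, p_8 = 3. Add edge {1,3}. Now deg[1]=0, deg[3]=1.
Final: two remaining deg-1 vertices are 3, 10. Add edge {3,10}.

Answer: 1 2
6 10
5 7
5 10
4 8
3 4
1 9
1 3
3 10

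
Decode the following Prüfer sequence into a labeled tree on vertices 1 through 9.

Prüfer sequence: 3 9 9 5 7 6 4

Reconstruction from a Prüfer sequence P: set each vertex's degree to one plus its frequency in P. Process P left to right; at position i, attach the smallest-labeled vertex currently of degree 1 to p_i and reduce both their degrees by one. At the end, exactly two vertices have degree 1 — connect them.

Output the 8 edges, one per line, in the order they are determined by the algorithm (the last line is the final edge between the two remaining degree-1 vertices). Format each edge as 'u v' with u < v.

Initial degrees: {1:1, 2:1, 3:2, 4:2, 5:2, 6:2, 7:2, 8:1, 9:3}
Step 1: smallest deg-1 vertex = 1, p_1 = 3. Add edge {1,3}. Now deg[1]=0, deg[3]=1.
Step 2: smallest deg-1 vertex = 2, p_2 = 9. Add edge {2,9}. Now deg[2]=0, deg[9]=2.
Step 3: smallest deg-1 vertex = 3, p_3 = 9. Add edge {3,9}. Now deg[3]=0, deg[9]=1.
Step 4: smallest deg-1 vertex = 8, p_4 = 5. Add edge {5,8}. Now deg[8]=0, deg[5]=1.
Step 5: smallest deg-1 vertex = 5, p_5 = 7. Add edge {5,7}. Now deg[5]=0, deg[7]=1.
Step 6: smallest deg-1 vertex = 7, p_6 = 6. Add edge {6,7}. Now deg[7]=0, deg[6]=1.
Step 7: smallest deg-1 vertex = 6, p_7 = 4. Add edge {4,6}. Now deg[6]=0, deg[4]=1.
Final: two remaining deg-1 vertices are 4, 9. Add edge {4,9}.

Answer: 1 3
2 9
3 9
5 8
5 7
6 7
4 6
4 9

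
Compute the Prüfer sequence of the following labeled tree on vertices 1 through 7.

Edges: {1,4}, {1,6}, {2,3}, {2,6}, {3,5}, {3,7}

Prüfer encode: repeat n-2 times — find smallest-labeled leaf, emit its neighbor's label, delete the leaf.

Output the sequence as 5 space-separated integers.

Step 1: leaves = {4,5,7}. Remove smallest leaf 4, emit neighbor 1.
Step 2: leaves = {1,5,7}. Remove smallest leaf 1, emit neighbor 6.
Step 3: leaves = {5,6,7}. Remove smallest leaf 5, emit neighbor 3.
Step 4: leaves = {6,7}. Remove smallest leaf 6, emit neighbor 2.
Step 5: leaves = {2,7}. Remove smallest leaf 2, emit neighbor 3.
Done: 2 vertices remain (3, 7). Sequence = [1 6 3 2 3]

Answer: 1 6 3 2 3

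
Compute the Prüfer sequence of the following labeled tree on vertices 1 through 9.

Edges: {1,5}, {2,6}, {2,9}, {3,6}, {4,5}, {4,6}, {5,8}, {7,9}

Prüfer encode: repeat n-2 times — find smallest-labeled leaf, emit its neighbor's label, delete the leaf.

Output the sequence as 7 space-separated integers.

Step 1: leaves = {1,3,7,8}. Remove smallest leaf 1, emit neighbor 5.
Step 2: leaves = {3,7,8}. Remove smallest leaf 3, emit neighbor 6.
Step 3: leaves = {7,8}. Remove smallest leaf 7, emit neighbor 9.
Step 4: leaves = {8,9}. Remove smallest leaf 8, emit neighbor 5.
Step 5: leaves = {5,9}. Remove smallest leaf 5, emit neighbor 4.
Step 6: leaves = {4,9}. Remove smallest leaf 4, emit neighbor 6.
Step 7: leaves = {6,9}. Remove smallest leaf 6, emit neighbor 2.
Done: 2 vertices remain (2, 9). Sequence = [5 6 9 5 4 6 2]

Answer: 5 6 9 5 4 6 2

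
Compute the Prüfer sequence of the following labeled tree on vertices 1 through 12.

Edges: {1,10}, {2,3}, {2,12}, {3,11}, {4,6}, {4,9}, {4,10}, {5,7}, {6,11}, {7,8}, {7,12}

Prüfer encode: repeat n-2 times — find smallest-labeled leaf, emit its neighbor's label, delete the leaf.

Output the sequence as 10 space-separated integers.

Answer: 10 7 7 12 4 4 6 11 3 2

Derivation:
Step 1: leaves = {1,5,8,9}. Remove smallest leaf 1, emit neighbor 10.
Step 2: leaves = {5,8,9,10}. Remove smallest leaf 5, emit neighbor 7.
Step 3: leaves = {8,9,10}. Remove smallest leaf 8, emit neighbor 7.
Step 4: leaves = {7,9,10}. Remove smallest leaf 7, emit neighbor 12.
Step 5: leaves = {9,10,12}. Remove smallest leaf 9, emit neighbor 4.
Step 6: leaves = {10,12}. Remove smallest leaf 10, emit neighbor 4.
Step 7: leaves = {4,12}. Remove smallest leaf 4, emit neighbor 6.
Step 8: leaves = {6,12}. Remove smallest leaf 6, emit neighbor 11.
Step 9: leaves = {11,12}. Remove smallest leaf 11, emit neighbor 3.
Step 10: leaves = {3,12}. Remove smallest leaf 3, emit neighbor 2.
Done: 2 vertices remain (2, 12). Sequence = [10 7 7 12 4 4 6 11 3 2]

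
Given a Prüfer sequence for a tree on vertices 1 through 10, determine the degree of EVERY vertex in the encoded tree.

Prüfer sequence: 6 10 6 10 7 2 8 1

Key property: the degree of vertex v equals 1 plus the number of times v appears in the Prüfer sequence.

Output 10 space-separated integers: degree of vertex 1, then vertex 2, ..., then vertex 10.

p_1 = 6: count[6] becomes 1
p_2 = 10: count[10] becomes 1
p_3 = 6: count[6] becomes 2
p_4 = 10: count[10] becomes 2
p_5 = 7: count[7] becomes 1
p_6 = 2: count[2] becomes 1
p_7 = 8: count[8] becomes 1
p_8 = 1: count[1] becomes 1
Degrees (1 + count): deg[1]=1+1=2, deg[2]=1+1=2, deg[3]=1+0=1, deg[4]=1+0=1, deg[5]=1+0=1, deg[6]=1+2=3, deg[7]=1+1=2, deg[8]=1+1=2, deg[9]=1+0=1, deg[10]=1+2=3

Answer: 2 2 1 1 1 3 2 2 1 3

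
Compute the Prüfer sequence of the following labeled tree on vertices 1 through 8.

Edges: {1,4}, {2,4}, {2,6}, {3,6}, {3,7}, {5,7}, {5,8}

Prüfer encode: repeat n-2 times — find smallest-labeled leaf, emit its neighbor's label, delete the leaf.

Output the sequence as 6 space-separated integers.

Answer: 4 2 6 3 7 5

Derivation:
Step 1: leaves = {1,8}. Remove smallest leaf 1, emit neighbor 4.
Step 2: leaves = {4,8}. Remove smallest leaf 4, emit neighbor 2.
Step 3: leaves = {2,8}. Remove smallest leaf 2, emit neighbor 6.
Step 4: leaves = {6,8}. Remove smallest leaf 6, emit neighbor 3.
Step 5: leaves = {3,8}. Remove smallest leaf 3, emit neighbor 7.
Step 6: leaves = {7,8}. Remove smallest leaf 7, emit neighbor 5.
Done: 2 vertices remain (5, 8). Sequence = [4 2 6 3 7 5]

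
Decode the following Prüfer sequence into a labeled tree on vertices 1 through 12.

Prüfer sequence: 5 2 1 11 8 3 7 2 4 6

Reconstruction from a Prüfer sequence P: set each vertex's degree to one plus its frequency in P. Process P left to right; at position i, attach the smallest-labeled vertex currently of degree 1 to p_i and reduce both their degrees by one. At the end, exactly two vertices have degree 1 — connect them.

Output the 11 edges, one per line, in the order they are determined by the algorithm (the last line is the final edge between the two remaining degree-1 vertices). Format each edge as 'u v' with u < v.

Answer: 5 9
2 5
1 10
1 11
8 11
3 8
3 7
2 7
2 4
4 6
6 12

Derivation:
Initial degrees: {1:2, 2:3, 3:2, 4:2, 5:2, 6:2, 7:2, 8:2, 9:1, 10:1, 11:2, 12:1}
Step 1: smallest deg-1 vertex = 9, p_1 = 5. Add edge {5,9}. Now deg[9]=0, deg[5]=1.
Step 2: smallest deg-1 vertex = 5, p_2 = 2. Add edge {2,5}. Now deg[5]=0, deg[2]=2.
Step 3: smallest deg-1 vertex = 10, p_3 = 1. Add edge {1,10}. Now deg[10]=0, deg[1]=1.
Step 4: smallest deg-1 vertex = 1, p_4 = 11. Add edge {1,11}. Now deg[1]=0, deg[11]=1.
Step 5: smallest deg-1 vertex = 11, p_5 = 8. Add edge {8,11}. Now deg[11]=0, deg[8]=1.
Step 6: smallest deg-1 vertex = 8, p_6 = 3. Add edge {3,8}. Now deg[8]=0, deg[3]=1.
Step 7: smallest deg-1 vertex = 3, p_7 = 7. Add edge {3,7}. Now deg[3]=0, deg[7]=1.
Step 8: smallest deg-1 vertex = 7, p_8 = 2. Add edge {2,7}. Now deg[7]=0, deg[2]=1.
Step 9: smallest deg-1 vertex = 2, p_9 = 4. Add edge {2,4}. Now deg[2]=0, deg[4]=1.
Step 10: smallest deg-1 vertex = 4, p_10 = 6. Add edge {4,6}. Now deg[4]=0, deg[6]=1.
Final: two remaining deg-1 vertices are 6, 12. Add edge {6,12}.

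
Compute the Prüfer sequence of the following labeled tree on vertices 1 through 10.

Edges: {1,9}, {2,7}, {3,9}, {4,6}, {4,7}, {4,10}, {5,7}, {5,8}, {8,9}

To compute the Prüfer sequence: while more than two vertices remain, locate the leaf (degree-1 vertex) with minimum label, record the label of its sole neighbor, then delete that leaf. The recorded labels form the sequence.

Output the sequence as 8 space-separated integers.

Answer: 9 7 9 4 8 5 7 4

Derivation:
Step 1: leaves = {1,2,3,6,10}. Remove smallest leaf 1, emit neighbor 9.
Step 2: leaves = {2,3,6,10}. Remove smallest leaf 2, emit neighbor 7.
Step 3: leaves = {3,6,10}. Remove smallest leaf 3, emit neighbor 9.
Step 4: leaves = {6,9,10}. Remove smallest leaf 6, emit neighbor 4.
Step 5: leaves = {9,10}. Remove smallest leaf 9, emit neighbor 8.
Step 6: leaves = {8,10}. Remove smallest leaf 8, emit neighbor 5.
Step 7: leaves = {5,10}. Remove smallest leaf 5, emit neighbor 7.
Step 8: leaves = {7,10}. Remove smallest leaf 7, emit neighbor 4.
Done: 2 vertices remain (4, 10). Sequence = [9 7 9 4 8 5 7 4]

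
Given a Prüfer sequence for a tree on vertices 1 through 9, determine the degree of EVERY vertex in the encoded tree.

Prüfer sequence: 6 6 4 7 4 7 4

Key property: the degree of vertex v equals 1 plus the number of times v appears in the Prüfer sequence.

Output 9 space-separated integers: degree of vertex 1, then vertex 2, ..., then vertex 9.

Answer: 1 1 1 4 1 3 3 1 1

Derivation:
p_1 = 6: count[6] becomes 1
p_2 = 6: count[6] becomes 2
p_3 = 4: count[4] becomes 1
p_4 = 7: count[7] becomes 1
p_5 = 4: count[4] becomes 2
p_6 = 7: count[7] becomes 2
p_7 = 4: count[4] becomes 3
Degrees (1 + count): deg[1]=1+0=1, deg[2]=1+0=1, deg[3]=1+0=1, deg[4]=1+3=4, deg[5]=1+0=1, deg[6]=1+2=3, deg[7]=1+2=3, deg[8]=1+0=1, deg[9]=1+0=1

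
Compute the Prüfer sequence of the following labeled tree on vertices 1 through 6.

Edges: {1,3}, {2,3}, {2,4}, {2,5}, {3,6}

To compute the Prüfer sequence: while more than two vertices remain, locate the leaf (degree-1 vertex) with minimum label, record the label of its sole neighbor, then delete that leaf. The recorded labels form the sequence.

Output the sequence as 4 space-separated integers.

Answer: 3 2 2 3

Derivation:
Step 1: leaves = {1,4,5,6}. Remove smallest leaf 1, emit neighbor 3.
Step 2: leaves = {4,5,6}. Remove smallest leaf 4, emit neighbor 2.
Step 3: leaves = {5,6}. Remove smallest leaf 5, emit neighbor 2.
Step 4: leaves = {2,6}. Remove smallest leaf 2, emit neighbor 3.
Done: 2 vertices remain (3, 6). Sequence = [3 2 2 3]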